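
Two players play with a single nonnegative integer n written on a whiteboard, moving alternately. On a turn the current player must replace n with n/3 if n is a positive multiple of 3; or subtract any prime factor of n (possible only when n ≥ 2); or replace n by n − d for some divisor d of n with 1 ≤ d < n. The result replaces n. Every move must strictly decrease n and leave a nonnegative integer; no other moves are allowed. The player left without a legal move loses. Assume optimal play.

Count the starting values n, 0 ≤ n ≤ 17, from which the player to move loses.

Work bottom-up. With no move the player to move loses. Otherwise the position is W if at least one move leads to an L position for the opponent, and L if every move leads to a W.
n=0: no move → L
n=1: no move → L
n=2: can move to 0, which is L ⇒ W
n=3: can move to 0, which is L ⇒ W
n=4: moves to 2(W), 3(W); every one is W ⇒ L
n=5: can move to 0, which is L ⇒ W
n=6: can move to 4, which is L ⇒ W
n=7: can move to 0, which is L ⇒ W
n=8: can move to 4, which is L ⇒ W
n=9: moves to 3(W), 6(W), 8(W); every one is W ⇒ L
n=10: can move to 9, which is L ⇒ W
n=11: can move to 0, which is L ⇒ W
n=12: can move to 4, which is L ⇒ W
n=13: can move to 0, which is L ⇒ W
n=14: moves to 7(W), 12(W), 13(W); every one is W ⇒ L
n=15: can move to 14, which is L ⇒ W
n=16: can move to 14, which is L ⇒ W
n=17: can move to 0, which is L ⇒ W
L entries with 0 ≤ n ≤ 17: n = 0, 1, 4, 9, 14; that makes 5.

5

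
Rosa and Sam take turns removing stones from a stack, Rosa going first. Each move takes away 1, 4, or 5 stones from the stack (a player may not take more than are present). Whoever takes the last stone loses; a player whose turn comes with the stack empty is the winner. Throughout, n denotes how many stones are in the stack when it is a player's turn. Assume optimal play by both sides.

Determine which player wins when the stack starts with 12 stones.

Use the standard recursion: the mover wins at a terminal position; elsewhere, the mover wins exactly when some move hands the opponent an L position.
n=0: no move; the opponent has just taken the last stone and therefore loses → W
n=1: only reaches 0(W), which is W → L
n=2: reaches L-position 1 → W
n=3: only reaches 2(W), which is W → L
n=4: reaches L-position 3 → W
n=5: reaches L-position 1 → W
n=6: reaches L-position 1 → W
n=7: reaches L-position 3 → W
n=8: reaches L-position 3 → W
n=9: only reaches 8(W), 5(W), 4(W), all W → L
n=10: reaches L-position 9 → W
n=11: only reaches 10(W), 7(W), 6(W), all W → L
n=12: reaches L-position 11 → W
The starting position 12 is W: Rosa should remove 1, leaving 11, handing over an L position.

Rosa wins.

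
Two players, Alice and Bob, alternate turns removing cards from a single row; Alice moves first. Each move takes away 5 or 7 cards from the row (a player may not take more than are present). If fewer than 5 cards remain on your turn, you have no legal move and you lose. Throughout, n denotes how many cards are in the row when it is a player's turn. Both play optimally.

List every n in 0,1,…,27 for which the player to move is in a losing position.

0, 1, 2, 3, 4, 12, 13, 14, 15, 16, 24, 25, 26, 27

Positions with no move are L. A position that does have a move is losing for the player to move precisely when every available move leads to a winning position for the opponent. Fill in the labels:
n=0: no move → L
n=1: no move → L
n=2: no move → L
n=3: no move → L
n=4: no move → L
n=5: →0(L), so W
n=6: →1(L), so W
n=7: →2(L), so W
n=8: →3(L), so W
n=9: →4(L), so W
n=10: →3(L), so W
n=11: →4(L), so W
n=12: →7(W), 5(W) — all W, so L
n=13: →8(W), 6(W) — all W, so L
n=14: →9(W), 7(W) — all W, so L
n=15: →10(W), 8(W) — all W, so L
n=16: →11(W), 9(W) — all W, so L
n=17: →12(L), so W
n=18: →13(L), so W
n=19: →14(L), so W
n=20: →15(L), so W
n=21: →16(L), so W
n=22: →15(L), so W
n=23: →16(L), so W
n=24: →19(W), 17(W) — all W, so L
n=25: →20(W), 18(W) — all W, so L
n=26: →21(W), 19(W) — all W, so L
n=27: →22(W), 20(W) — all W, so L
The losing starting values of n are exactly the entries labelled L in this table (14 of them).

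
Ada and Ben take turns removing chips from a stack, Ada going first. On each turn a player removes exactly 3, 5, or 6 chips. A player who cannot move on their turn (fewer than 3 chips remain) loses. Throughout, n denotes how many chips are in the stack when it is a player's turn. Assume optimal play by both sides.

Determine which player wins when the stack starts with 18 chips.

Positions with no move are L. A position that does have a move is losing for the player to move precisely when every available move leads to a winning position for the opponent. Fill in the labels:
n=0: no move → L
n=1: no move → L
n=2: no move → L
n=3: reaches L-position 0 → W
n=4: reaches L-position 1 → W
n=5: reaches L-position 2 → W
n=6: reaches L-position 1 → W
n=7: reaches L-position 2 → W
n=8: reaches L-position 2 → W
n=9: only reaches 6(W), 4(W), 3(W), all W → L
n=10: only reaches 7(W), 5(W), 4(W), all W → L
n=11: only reaches 8(W), 6(W), 5(W), all W → L
n=12: reaches L-position 9 → W
n=13: reaches L-position 10 → W
n=14: reaches L-position 11 → W
n=15: reaches L-position 10 → W
n=16: reaches L-position 11 → W
n=17: reaches L-position 11 → W
n=18: only reaches 15(W), 13(W), 12(W), all W → L
The starting position 18 is L: whatever Ada does, the opponent receives a W position.

Ben wins.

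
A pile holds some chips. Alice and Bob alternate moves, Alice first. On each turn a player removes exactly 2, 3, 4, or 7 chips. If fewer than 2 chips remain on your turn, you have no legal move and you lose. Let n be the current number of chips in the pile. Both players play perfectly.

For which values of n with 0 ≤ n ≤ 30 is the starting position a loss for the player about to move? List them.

Classify positions by backward induction: terminal positions (no move available) are L. From any other position, the mover wins iff some move reaches an L.
n=0: no move → L
n=1: no move → L
n=2: →0(L), so W
n=3: →1(L), so W
n=4: →1(L), so W
n=5: →1(L), so W
n=6: →4(W), 3(W), 2(W) — all W, so L
n=7: →0(L), so W
n=8: →6(L), so W
n=9: →6(L), so W
n=10: →6(L), so W
n=11: →9(W), 8(W), 7(W), 4(W) — all W, so L
n=12: →10(W), 9(W), 8(W), 5(W) — all W, so L
n=13: →11(L), so W
n=14: →12(L), so W
n=15: →12(L), so W
n=16: →12(L), so W
n=17: →15(W), 14(W), 13(W), 10(W) — all W, so L
n=18: →11(L), so W
n=19: →17(L), so W
n=20: →17(L), so W
n=21: →17(L), so W
n=22: →20(W), 19(W), 18(W), 15(W) — all W, so L
n=23: →21(W), 20(W), 19(W), 16(W) — all W, so L
n=24: →22(L), so W
n=25: →23(L), so W
n=26: →23(L), so W
n=27: →23(L), so W
n=28: →26(W), 25(W), 24(W), 21(W) — all W, so L
n=29: →22(L), so W
n=30: →28(L), so W
The losing starting values of n are exactly the entries labelled L in this table (9 of them).

0, 1, 6, 11, 12, 17, 22, 23, 28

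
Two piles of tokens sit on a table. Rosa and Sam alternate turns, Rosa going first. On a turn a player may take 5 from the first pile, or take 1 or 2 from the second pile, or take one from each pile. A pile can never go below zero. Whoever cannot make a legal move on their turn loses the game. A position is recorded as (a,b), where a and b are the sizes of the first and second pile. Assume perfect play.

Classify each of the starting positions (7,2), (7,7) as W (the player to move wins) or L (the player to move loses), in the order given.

(7,2): W, (7,7): L

Compute win/loss labels from the base case upward. A position with no move is L. Any other position is W if it can reach an L in one move, else L.
No move ever increases a pile, so every position that can arise here has a ≤ 7 and b ≤ 7; it is enough to label the cells with 0 ≤ a ≤ 7 and 0 ≤ b ≤ 7.
Every move lowers a or b (never raises either), so fill the grid row by row in increasing a, and left to right within a row: each cell's successors are then already labelled.
      b=0  b=1  b=2  b=3  b=4  b=5  b=6  b=7
a=0:    L    W    W    L    W    W    L    W
a=1:    L    W    W    L    W    W    L    W
a=2:    L    W    W    L    W    W    L    W
a=3:    L    W    W    L    W    W    L    W
a=4:    L    W    W    L    W    W    L    W
a=5:    W    W    L    W    W    L    W    W
a=6:    W    L    W    W    L    W    W    L
a=7:    W    L    W    W    L    W    W    L
Cells with no legal move (terminal, hence L): (0,0), (1,0), (2,0), (3,0), (4,0).
The remaining L cells, each justified by listing all of its moves:
(0,3): only reaches (0,2)(W), (0,1)(W), all W → L
(0,6): only reaches (0,5)(W), (0,4)(W), all W → L
(1,3): only reaches (1,2)(W), (1,1)(W), (0,2)(W), all W → L
(1,6): only reaches (1,5)(W), (1,4)(W), (0,5)(W), all W → L
(2,3): only reaches (2,2)(W), (2,1)(W), (1,2)(W), all W → L
(2,6): only reaches (2,5)(W), (2,4)(W), (1,5)(W), all W → L
(3,3): only reaches (3,2)(W), (3,1)(W), (2,2)(W), all W → L
(3,6): only reaches (3,5)(W), (3,4)(W), (2,5)(W), all W → L
(4,3): only reaches (4,2)(W), (4,1)(W), (3,2)(W), all W → L
(4,6): only reaches (4,5)(W), (4,4)(W), (3,5)(W), all W → L
(5,2): only reaches (0,2)(W), (5,1)(W), (5,0)(W), (4,1)(W), all W → L
(5,5): only reaches (0,5)(W), (5,4)(W), (5,3)(W), (4,4)(W), all W → L
(6,1): only reaches (1,1)(W), (6,0)(W), (5,0)(W), all W → L
(6,4): only reaches (1,4)(W), (6,3)(W), (6,2)(W), (5,3)(W), all W → L
(6,7): only reaches (1,7)(W), (6,6)(W), (6,5)(W), (5,6)(W), all W → L
(7,1): only reaches (2,1)(W), (7,0)(W), (6,0)(W), all W → L
(7,4): only reaches (2,4)(W), (7,3)(W), (7,2)(W), (6,3)(W), all W → L
(7,7): only reaches (2,7)(W), (7,6)(W), (7,5)(W), (6,6)(W), all W → L
Every other cell has at least one move into one of the L cells above, so it is W.
(7,2): the move to (7,1) reaches an L cell, so W
(7,7): one of the L cells justified above, so L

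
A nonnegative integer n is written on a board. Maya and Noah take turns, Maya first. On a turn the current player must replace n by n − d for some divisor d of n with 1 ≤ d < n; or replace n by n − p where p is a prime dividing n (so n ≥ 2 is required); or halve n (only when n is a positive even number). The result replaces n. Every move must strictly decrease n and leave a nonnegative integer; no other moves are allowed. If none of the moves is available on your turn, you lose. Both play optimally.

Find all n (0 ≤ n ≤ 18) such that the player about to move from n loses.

0, 1, 4, 9, 14

Label each position W (a win for the player to move) or L (a loss). A position with no legal move is L; any other position is W exactly when some move reaches an L, and L when every move reaches a W.
n=0: no move → L
n=1: no move → L
n=2: reaches L-position 0 → W
n=3: reaches L-position 0 → W
n=4: only reaches 2(W), 3(W), all W → L
n=5: reaches L-position 0 → W
n=6: reaches L-position 4 → W
n=7: reaches L-position 0 → W
n=8: reaches L-position 4 → W
n=9: only reaches 6(W), 8(W), all W → L
n=10: reaches L-position 9 → W
n=11: reaches L-position 0 → W
n=12: reaches L-position 9 → W
n=13: reaches L-position 0 → W
n=14: only reaches 7(W), 12(W), 13(W), all W → L
n=15: reaches L-position 14 → W
n=16: reaches L-position 14 → W
n=17: reaches L-position 0 → W
n=18: reaches L-position 9 → W
Reading off the rows marked L gives the requested list; there are 5 such values of n.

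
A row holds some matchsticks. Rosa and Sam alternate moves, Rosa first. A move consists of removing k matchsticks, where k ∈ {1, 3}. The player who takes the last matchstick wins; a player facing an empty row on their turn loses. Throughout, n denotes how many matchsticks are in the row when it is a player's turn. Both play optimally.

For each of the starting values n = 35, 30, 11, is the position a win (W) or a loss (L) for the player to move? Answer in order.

35: W, 30: L, 11: W

Use the standard recursion: the mover loses at a terminal position; elsewhere, the mover wins exactly when some move hands the opponent an L position.
n=0: no move → L
n=1: reaches L-position 0 → W
n=2: only reaches 1(W), which is W → L
n=3: reaches L-position 2 → W
n=4: only reaches 3(W), 1(W), all W → L
n=5: reaches L-position 4 → W
n=6: only reaches 5(W), 3(W), all W → L
n=7: reaches L-position 6 → W
n=8: only reaches 7(W), 5(W), all W → L
n=9: reaches L-position 8 → W
n=10: only reaches 9(W), 7(W), all W → L
n=11: reaches L-position 10 → W
n=12: only reaches 11(W), 9(W), all W → L
n=13: reaches L-position 12 → W
n=14: only reaches 13(W), 11(W), all W → L
n=15: reaches L-position 14 → W
n=16: only reaches 15(W), 13(W), all W → L
n=17: reaches L-position 16 → W
n=18: only reaches 17(W), 15(W), all W → L
n=19: reaches L-position 18 → W
n=20: only reaches 19(W), 17(W), all W → L
n=21: reaches L-position 20 → W
n=22: only reaches 21(W), 19(W), all W → L
n=23: reaches L-position 22 → W
n=24: only reaches 23(W), 21(W), all W → L
n=25: reaches L-position 24 → W
n=26: only reaches 25(W), 23(W), all W → L
n=27: reaches L-position 26 → W
n=28: only reaches 27(W), 25(W), all W → L
n=29: reaches L-position 28 → W
n=30: only reaches 29(W), 27(W), all W → L
n=31: reaches L-position 30 → W
n=32: only reaches 31(W), 29(W), all W → L
n=33: reaches L-position 32 → W
n=34: only reaches 33(W), 31(W), all W → L
n=35: reaches L-position 34 → W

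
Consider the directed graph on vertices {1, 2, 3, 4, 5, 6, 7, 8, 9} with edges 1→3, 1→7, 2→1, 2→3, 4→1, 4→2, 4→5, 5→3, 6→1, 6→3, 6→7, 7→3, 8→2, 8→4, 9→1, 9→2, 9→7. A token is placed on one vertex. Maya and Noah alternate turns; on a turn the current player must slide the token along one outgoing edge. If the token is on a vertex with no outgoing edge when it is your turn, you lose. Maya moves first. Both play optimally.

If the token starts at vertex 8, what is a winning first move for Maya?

Move to 4.

Work bottom-up. With no move the player to move loses. Otherwise the position is W if at least one move leads to an L position for the opponent, and L if every move leads to a W.
Every edge goes from a vertex to one that appears earlier in the order 3, 5, 7, 1, 2, 4, 8, 6, 9, so processing vertices in that order labels each vertex after all of its successors.
3: no outgoing edge → L
5: reaches L-position 3 → W
7: reaches L-position 3 → W
1: reaches L-position 3 → W
2: reaches L-position 3 → W
4: only reaches 2(W), 1(W), 5(W), all W → L
8: reaches L-position 4 → W
6: reaches L-position 3 → W
9: only reaches 2(W), 1(W), 7(W), all W → L
From 8, the L positions reachable in one move are: 4.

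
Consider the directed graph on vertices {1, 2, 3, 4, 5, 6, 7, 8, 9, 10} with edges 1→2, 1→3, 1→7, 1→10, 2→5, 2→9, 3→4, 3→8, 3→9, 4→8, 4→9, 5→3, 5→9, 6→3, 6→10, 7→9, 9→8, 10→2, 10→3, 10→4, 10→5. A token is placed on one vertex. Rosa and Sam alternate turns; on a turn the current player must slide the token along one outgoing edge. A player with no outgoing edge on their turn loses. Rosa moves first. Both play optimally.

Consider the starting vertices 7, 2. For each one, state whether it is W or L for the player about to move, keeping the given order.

Build the W/L table. Terminal = L. A non-terminal position is W if it has a move to some L; otherwise it is L.
Every edge goes from a vertex to one that appears earlier in the order 8, 9, 4, 3, 5, 2, 10, 7, 1, 6, so processing vertices in that order labels each vertex after all of its successors.
8: no outgoing edge → L
9: reaches L-position 8 → W
4: reaches L-position 8 → W
3: reaches L-position 8 → W
5: only reaches 3(W), 9(W), all W → L
2: reaches L-position 5 → W
10: reaches L-position 5 → W
7: only reaches 9(W), which is W → L
1: reaches L-position 7 → W
6: only reaches 10(W), 3(W), all W → L

7: L, 2: W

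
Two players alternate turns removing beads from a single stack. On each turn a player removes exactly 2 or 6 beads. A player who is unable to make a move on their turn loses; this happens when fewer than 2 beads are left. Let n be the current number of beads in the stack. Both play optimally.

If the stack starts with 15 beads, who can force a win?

The first player wins.

Build the W/L table. Terminal = L. A non-terminal position is W if it has a move to some L; otherwise it is L.
n=0: no move → L
n=1: no move → L
n=2: W (go to 0, an L position)
n=3: W (go to 1, an L position)
n=4: L (sole option 2(W) is W)
n=5: L (sole option 3(W) is W)
n=6: W (go to 4, an L position)
n=7: W (go to 5, an L position)
n=8: L (options 6(W), 2(W) are all W)
n=9: L (options 7(W), 3(W) are all W)
n=10: W (go to 8, an L position)
n=11: W (go to 9, an L position)
n=12: L (options 10(W), 6(W) are all W)
n=13: L (options 11(W), 7(W) are all W)
n=14: W (go to 12, an L position)
n=15: W (go to 13, an L position)
From 15 the player to move can remove 2, leaving 13, reaching an L position.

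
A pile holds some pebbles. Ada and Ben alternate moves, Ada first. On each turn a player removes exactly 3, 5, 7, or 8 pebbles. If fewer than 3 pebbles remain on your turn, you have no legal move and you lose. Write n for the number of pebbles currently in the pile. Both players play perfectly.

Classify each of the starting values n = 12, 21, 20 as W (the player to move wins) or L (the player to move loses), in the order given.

12: L, 21: W, 20: W

Label each position W (a win for the player to move) or L (a loss). A position with no legal move is L; any other position is W exactly when some move reaches an L, and L when every move reaches a W.
n=0: no move → L
n=1: no move → L
n=2: no move → L
n=3: can move to 0, which is L ⇒ W
n=4: can move to 1, which is L ⇒ W
n=5: can move to 2, which is L ⇒ W
n=6: can move to 1, which is L ⇒ W
n=7: can move to 2, which is L ⇒ W
n=8: can move to 1, which is L ⇒ W
n=9: can move to 2, which is L ⇒ W
n=10: can move to 2, which is L ⇒ W
n=11: moves to 8(W), 6(W), 4(W), 3(W); every one is W ⇒ L
n=12: moves to 9(W), 7(W), 5(W), 4(W); every one is W ⇒ L
n=13: moves to 10(W), 8(W), 6(W), 5(W); every one is W ⇒ L
n=14: can move to 11, which is L ⇒ W
n=15: can move to 12, which is L ⇒ W
n=16: can move to 13, which is L ⇒ W
n=17: can move to 12, which is L ⇒ W
n=18: can move to 13, which is L ⇒ W
n=19: can move to 12, which is L ⇒ W
n=20: can move to 13, which is L ⇒ W
n=21: can move to 13, which is L ⇒ W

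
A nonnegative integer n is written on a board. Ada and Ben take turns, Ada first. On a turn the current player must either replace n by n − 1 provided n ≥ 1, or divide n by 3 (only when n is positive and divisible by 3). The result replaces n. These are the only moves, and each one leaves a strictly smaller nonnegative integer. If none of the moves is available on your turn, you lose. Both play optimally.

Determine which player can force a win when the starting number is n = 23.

Classify positions by backward induction: terminal positions (no move available) are L. From any other position, the mover wins iff some move reaches an L.
n=0: no move → L
n=1: reaches L-position 0 → W
n=2: only reaches 1(W), which is W → L
n=3: reaches L-position 2 → W
n=4: only reaches 3(W), which is W → L
n=5: reaches L-position 4 → W
n=6: reaches L-position 2 → W
n=7: only reaches 6(W), which is W → L
n=8: reaches L-position 7 → W
n=9: only reaches 3(W), 8(W), all W → L
n=10: reaches L-position 9 → W
n=11: only reaches 10(W), which is W → L
n=12: reaches L-position 4 → W
n=13: only reaches 12(W), which is W → L
n=14: reaches L-position 13 → W
n=15: only reaches 5(W), 14(W), all W → L
n=16: reaches L-position 15 → W
n=17: only reaches 16(W), which is W → L
n=18: reaches L-position 17 → W
n=19: only reaches 18(W), which is W → L
n=20: reaches L-position 19 → W
n=21: reaches L-position 7 → W
n=22: only reaches 21(W), which is W → L
n=23: reaches L-position 22 → W
From 23 Ada can move to 22, reaching an L position.

Ada wins.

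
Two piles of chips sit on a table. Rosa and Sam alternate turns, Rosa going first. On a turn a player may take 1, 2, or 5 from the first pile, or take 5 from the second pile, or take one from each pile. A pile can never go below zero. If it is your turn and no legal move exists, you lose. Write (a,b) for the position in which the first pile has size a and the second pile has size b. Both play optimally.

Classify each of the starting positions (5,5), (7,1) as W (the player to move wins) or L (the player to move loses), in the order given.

(5,5): L, (7,1): W

Work bottom-up. With no move the player to move loses. Otherwise the position is W if at least one move leads to an L position for the opponent, and L if every move leads to a W.
No move ever increases a pile, so every position that can arise here has a ≤ 7 and b ≤ 5; it is enough to label the cells with 0 ≤ a ≤ 7 and 0 ≤ b ≤ 5.
Every move lowers a or b (never raises either), so fill the grid row by row in increasing a, and left to right within a row: each cell's successors are then already labelled.
      b=0  b=1  b=2  b=3  b=4  b=5
a=0:    L    L    L    L    L    W
a=1:    W    W    W    W    W    W
a=2:    W    W    W    W    W    L
a=3:    L    L    L    L    L    W
a=4:    W    W    W    W    W    W
a=5:    W    W    W    W    W    L
a=6:    L    L    L    L    L    W
a=7:    W    W    W    W    W    W
Cells with no legal move (terminal, hence L): (0,0), (0,1), (0,2), (0,3), (0,4).
The remaining L cells, each justified by listing all of its moves:
(2,5): moves to (1,5)(W), (0,5)(W), (2,0)(W), (1,4)(W); every one is W ⇒ L
(3,0): moves to (2,0)(W), (1,0)(W); every one is W ⇒ L
(3,1): moves to (2,1)(W), (1,1)(W), (2,0)(W); every one is W ⇒ L
(3,2): moves to (2,2)(W), (1,2)(W), (2,1)(W); every one is W ⇒ L
(3,3): moves to (2,3)(W), (1,3)(W), (2,2)(W); every one is W ⇒ L
(3,4): moves to (2,4)(W), (1,4)(W), (2,3)(W); every one is W ⇒ L
(5,5): moves to (4,5)(W), (3,5)(W), (0,5)(W), (5,0)(W), (4,4)(W); every one is W ⇒ L
(6,0): moves to (5,0)(W), (4,0)(W), (1,0)(W); every one is W ⇒ L
(6,1): moves to (5,1)(W), (4,1)(W), (1,1)(W), (5,0)(W); every one is W ⇒ L
(6,2): moves to (5,2)(W), (4,2)(W), (1,2)(W), (5,1)(W); every one is W ⇒ L
(6,3): moves to (5,3)(W), (4,3)(W), (1,3)(W), (5,2)(W); every one is W ⇒ L
(6,4): moves to (5,4)(W), (4,4)(W), (1,4)(W), (5,3)(W); every one is W ⇒ L
Every other cell has at least one move into one of the L cells above, so it is W.
(5,5): one of the L cells justified above, so L
(7,1): the move to (6,1) reaches an L cell, so W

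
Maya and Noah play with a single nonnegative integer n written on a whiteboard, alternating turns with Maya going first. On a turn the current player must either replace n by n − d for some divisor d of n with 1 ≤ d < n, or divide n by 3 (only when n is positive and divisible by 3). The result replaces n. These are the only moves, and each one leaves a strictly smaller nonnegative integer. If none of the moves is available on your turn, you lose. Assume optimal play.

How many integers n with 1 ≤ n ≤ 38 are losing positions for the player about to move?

14

Classify positions by backward induction: terminal positions (no move available) are L. From any other position, the mover wins iff some move reaches an L.
n=0: no move → L
n=1: no move → L
n=2: can move to 1, which is L ⇒ W
n=3: can move to 1, which is L ⇒ W
n=4: moves to 2(W), 3(W); every one is W ⇒ L
n=5: can move to 4, which is L ⇒ W
n=6: can move to 4, which is L ⇒ W
n=7: the only move is to 6(W), a W ⇒ L
n=8: can move to 4, which is L ⇒ W
n=9: moves to 3(W), 6(W), 8(W); every one is W ⇒ L
n=10: can move to 9, which is L ⇒ W
n=11: the only move is to 10(W), a W ⇒ L
n=12: can move to 4, which is L ⇒ W
n=13: the only move is to 12(W), a W ⇒ L
n=14: can move to 7, which is L ⇒ W
n=15: moves to 5(W), 10(W), 12(W), 14(W); every one is W ⇒ L
n=16: can move to 15, which is L ⇒ W
n=17: the only move is to 16(W), a W ⇒ L
n=18: can move to 9, which is L ⇒ W
n=19: the only move is to 18(W), a W ⇒ L
n=20: can move to 15, which is L ⇒ W
n=21: can move to 7, which is L ⇒ W
n=22: can move to 11, which is L ⇒ W
n=23: the only move is to 22(W), a W ⇒ L
n=24: can move to 23, which is L ⇒ W
n=25: moves to 20(W), 24(W); every one is W ⇒ L
n=26: can move to 13, which is L ⇒ W
n=27: can move to 9, which is L ⇒ W
n=28: moves to 14(W), 21(W), 24(W), 26(W), 27(W); every one is W ⇒ L
n=29: can move to 28, which is L ⇒ W
n=30: can move to 15, which is L ⇒ W
n=31: the only move is to 30(W), a W ⇒ L
n=32: can move to 28, which is L ⇒ W
n=33: can move to 11, which is L ⇒ W
n=34: can move to 17, which is L ⇒ W
n=35: can move to 28, which is L ⇒ W
n=36: moves to 12(W), 18(W), 24(W), 27(W), 30(W), 32(W), 33(W), 34(W), 35(W); every one is W ⇒ L
n=37: can move to 36, which is L ⇒ W
n=38: can move to 19, which is L ⇒ W
L entries with 1 ≤ n ≤ 38 (n=0 is outside the asked range and is not counted): n = 1, 4, 7, 9, 11, 13, 15, 17, 19, 23, 25, 28, 31, 36; that makes 14.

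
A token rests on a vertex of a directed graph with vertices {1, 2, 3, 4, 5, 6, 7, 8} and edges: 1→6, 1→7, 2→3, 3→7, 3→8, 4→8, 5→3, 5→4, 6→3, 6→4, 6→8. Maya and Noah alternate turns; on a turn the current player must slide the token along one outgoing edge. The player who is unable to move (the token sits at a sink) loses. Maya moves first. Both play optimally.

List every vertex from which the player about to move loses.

Positions with no move are L. A position that does have a move is losing for the player to move precisely when every available move leads to a winning position for the opponent. Fill in the labels:
Every edge goes from a vertex to one that appears earlier in the order 8, 7, 3, 4, 2, 5, 6, 1, so processing vertices in that order labels each vertex after all of its successors.
8: no outgoing edge → L
7: no outgoing edge → L
3: can move to 7, which is L ⇒ W
4: can move to 8, which is L ⇒ W
2: the only move is to 3(W), a W ⇒ L
5: moves to 4(W), 3(W); every one is W ⇒ L
6: can move to 8, which is L ⇒ W
1: can move to 7, which is L ⇒ W
Reading off the rows marked L gives the requested list; there are 4 such vertices.

2, 5, 7, 8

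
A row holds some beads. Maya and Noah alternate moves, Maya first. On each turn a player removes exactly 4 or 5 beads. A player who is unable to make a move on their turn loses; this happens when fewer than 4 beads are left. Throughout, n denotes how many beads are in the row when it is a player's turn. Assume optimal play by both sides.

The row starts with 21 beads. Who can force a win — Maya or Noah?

Label each position W (a win for the player to move) or L (a loss). A position with no legal move is L; any other position is W exactly when some move reaches an L, and L when every move reaches a W.
n=0: no move → L
n=1: no move → L
n=2: no move → L
n=3: no move → L
n=4: →0(L), so W
n=5: →1(L), so W
n=6: →2(L), so W
n=7: →3(L), so W
n=8: →3(L), so W
n=9: →5(W), 4(W) — all W, so L
n=10: →6(W), 5(W) — all W, so L
n=11: →7(W), 6(W) — all W, so L
n=12: →8(W), 7(W) — all W, so L
n=13: →9(L), so W
n=14: →10(L), so W
n=15: →11(L), so W
n=16: →12(L), so W
n=17: →12(L), so W
n=18: →14(W), 13(W) — all W, so L
n=19: →15(W), 14(W) — all W, so L
n=20: →16(W), 15(W) — all W, so L
n=21: →17(W), 16(W) — all W, so L
Every move from 21 reaches a W position, so the mover loses.

Noah wins.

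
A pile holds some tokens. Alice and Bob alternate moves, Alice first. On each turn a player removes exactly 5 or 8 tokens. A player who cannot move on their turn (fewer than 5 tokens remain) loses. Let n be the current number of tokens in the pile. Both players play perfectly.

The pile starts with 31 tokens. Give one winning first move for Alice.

Classify positions by backward induction: terminal positions (no move available) are L. From any other position, the mover wins iff some move reaches an L.
n=0: no move → L
n=1: no move → L
n=2: no move → L
n=3: no move → L
n=4: no move → L
n=5: W (go to 0, an L position)
n=6: W (go to 1, an L position)
n=7: W (go to 2, an L position)
n=8: W (go to 3, an L position)
n=9: W (go to 4, an L position)
n=10: W (go to 2, an L position)
n=11: W (go to 3, an L position)
n=12: W (go to 4, an L position)
n=13: L (options 8(W), 5(W) are all W)
n=14: L (options 9(W), 6(W) are all W)
n=15: L (options 10(W), 7(W) are all W)
n=16: L (options 11(W), 8(W) are all W)
n=17: L (options 12(W), 9(W) are all W)
n=18: W (go to 13, an L position)
n=19: W (go to 14, an L position)
n=20: W (go to 15, an L position)
n=21: W (go to 16, an L position)
n=22: W (go to 17, an L position)
n=23: W (go to 15, an L position)
n=24: W (go to 16, an L position)
n=25: W (go to 17, an L position)
n=26: L (options 21(W), 18(W) are all W)
n=27: L (options 22(W), 19(W) are all W)
n=28: L (options 23(W), 20(W) are all W)
n=29: L (options 24(W), 21(W) are all W)
n=30: L (options 25(W), 22(W) are all W)
n=31: W (go to 26, an L position)
From 31, the L positions reachable in one move are: 26.

Remove 5, leaving 26.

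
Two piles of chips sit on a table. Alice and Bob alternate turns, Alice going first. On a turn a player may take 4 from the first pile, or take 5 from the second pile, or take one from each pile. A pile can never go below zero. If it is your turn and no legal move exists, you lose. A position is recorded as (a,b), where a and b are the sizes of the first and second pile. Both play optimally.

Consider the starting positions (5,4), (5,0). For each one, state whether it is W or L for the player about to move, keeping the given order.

(5,4): L, (5,0): W

Label each position W (a win for the player to move) or L (a loss). A position with no legal move is L; any other position is W exactly when some move reaches an L, and L when every move reaches a W.
No move ever increases a pile, so every position that can arise here has a ≤ 5 and b ≤ 4; it is enough to label the cells with 0 ≤ a ≤ 5 and 0 ≤ b ≤ 4.
Every move lowers a or b (never raises either), so fill the grid row by row in increasing a, and left to right within a row: each cell's successors are then already labelled.
      b=0  b=1  b=2  b=3  b=4
a=0:    L    L    L    L    L
a=1:    L    W    W    W    W
a=2:    L    W    L    L    L
a=3:    L    W    L    W    W
a=4:    W    W    W    W    W
a=5:    W    L    L    L    L
Cells with no legal move (terminal, hence L): (0,0), (0,1), (0,2), (0,3), (0,4), (1,0), (2,0), (3,0).
The remaining L cells, each justified by listing all of its moves:
(2,2): →(1,1)(W) only, which is W, so L
(2,3): →(1,2)(W) only, which is W, so L
(2,4): →(1,3)(W) only, which is W, so L
(3,2): →(2,1)(W) only, which is W, so L
(5,1): →(1,1)(W), (4,0)(W) — all W, so L
(5,2): →(1,2)(W), (4,1)(W) — all W, so L
(5,3): →(1,3)(W), (4,2)(W) — all W, so L
(5,4): →(1,4)(W), (4,3)(W) — all W, so L
Every other cell has at least one move into one of the L cells above, so it is W.
(5,4): one of the L cells justified above, so L
(5,0): the move to (1,0) reaches an L cell, so W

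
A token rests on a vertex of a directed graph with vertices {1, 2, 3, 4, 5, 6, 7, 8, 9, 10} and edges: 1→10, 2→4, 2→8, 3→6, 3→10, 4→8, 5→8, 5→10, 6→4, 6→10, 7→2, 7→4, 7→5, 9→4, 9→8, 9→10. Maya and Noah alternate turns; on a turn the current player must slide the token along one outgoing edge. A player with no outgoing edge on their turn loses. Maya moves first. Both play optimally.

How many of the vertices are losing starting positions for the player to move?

3

Use the standard recursion: the mover loses at a terminal position; elsewhere, the mover wins exactly when some move hands the opponent an L position.
Every edge goes from a vertex to one that appears earlier in the order 10, 8, 4, 2, 5, 6, 9, 1, 3, 7, so processing vertices in that order labels each vertex after all of its successors.
10: no outgoing edge → L
8: no outgoing edge → L
4: can move to 8, which is L ⇒ W
2: can move to 8, which is L ⇒ W
5: can move to 8, which is L ⇒ W
6: can move to 10, which is L ⇒ W
9: can move to 8, which is L ⇒ W
1: can move to 10, which is L ⇒ W
3: can move to 10, which is L ⇒ W
7: moves to 5(W), 2(W), 4(W); every one is W ⇒ L
The L vertices are 7, 8, 10; that is 3 in all.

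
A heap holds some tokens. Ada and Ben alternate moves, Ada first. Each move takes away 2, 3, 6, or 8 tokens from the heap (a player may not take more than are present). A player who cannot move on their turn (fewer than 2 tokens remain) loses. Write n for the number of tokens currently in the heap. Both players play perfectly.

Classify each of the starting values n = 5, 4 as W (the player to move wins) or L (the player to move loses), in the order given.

Work bottom-up. With no move the player to move loses. Otherwise the position is W if at least one move leads to an L position for the opponent, and L if every move leads to a W.
n=0: no move → L
n=1: no move → L
n=2: can move to 0, which is L ⇒ W
n=3: can move to 1, which is L ⇒ W
n=4: can move to 1, which is L ⇒ W
n=5: moves to 3(W), 2(W); every one is W ⇒ L

5: L, 4: W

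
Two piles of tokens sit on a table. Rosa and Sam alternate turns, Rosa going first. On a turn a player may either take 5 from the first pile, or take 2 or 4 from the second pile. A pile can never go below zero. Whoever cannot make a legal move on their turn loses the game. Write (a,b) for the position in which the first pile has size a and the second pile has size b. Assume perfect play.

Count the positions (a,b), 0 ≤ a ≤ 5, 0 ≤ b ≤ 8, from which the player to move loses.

Positions with no move are L. A position that does have a move is losing for the player to move precisely when every available move leads to a winning position for the opponent. Fill in the labels:
Every move lowers a or b (never raises either), so fill the grid row by row in increasing a, and left to right within a row: each cell's successors are then already labelled.
      b=0  b=1  b=2  b=3  b=4  b=5  b=6  b=7  b=8
a=0:    L    L    W    W    W    W    L    L    W
a=1:    L    L    W    W    W    W    L    L    W
a=2:    L    L    W    W    W    W    L    L    W
a=3:    L    L    W    W    W    W    L    L    W
a=4:    L    L    W    W    W    W    L    L    W
a=5:    W    W    L    L    W    W    W    W    L
Cells with no legal move (terminal, hence L): (0,0), (0,1), (1,0), (1,1), (2,0), (2,1), (3,0), (3,1), (4,0), (4,1).
The remaining L cells, each justified by listing all of its moves:
(0,6): →(0,4)(W), (0,2)(W) — all W, so L
(0,7): →(0,5)(W), (0,3)(W) — all W, so L
(1,6): →(1,4)(W), (1,2)(W) — all W, so L
(1,7): →(1,5)(W), (1,3)(W) — all W, so L
(2,6): →(2,4)(W), (2,2)(W) — all W, so L
(2,7): →(2,5)(W), (2,3)(W) — all W, so L
(3,6): →(3,4)(W), (3,2)(W) — all W, so L
(3,7): →(3,5)(W), (3,3)(W) — all W, so L
(4,6): →(4,4)(W), (4,2)(W) — all W, so L
(4,7): →(4,5)(W), (4,3)(W) — all W, so L
(5,2): →(0,2)(W), (5,0)(W) — all W, so L
(5,3): →(0,3)(W), (5,1)(W) — all W, so L
(5,8): →(0,8)(W), (5,6)(W), (5,4)(W) — all W, so L
Every other cell has at least one move into one of the L cells above, so it is W.
L cells per row: a=0: 4, a=1: 4, a=2: 4, a=3: 4, a=4: 4, a=5: 3; total 23.

23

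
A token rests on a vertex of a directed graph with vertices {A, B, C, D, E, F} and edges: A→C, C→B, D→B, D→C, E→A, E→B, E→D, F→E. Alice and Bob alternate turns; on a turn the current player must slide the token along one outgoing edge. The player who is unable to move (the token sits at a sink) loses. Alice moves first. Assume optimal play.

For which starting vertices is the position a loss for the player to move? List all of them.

Use the standard recursion: the mover loses at a terminal position; elsewhere, the mover wins exactly when some move hands the opponent an L position.
Every edge goes from a vertex to one that appears earlier in the order B, C, A, D, E, F, so processing vertices in that order labels each vertex after all of its successors.
B: no outgoing edge → L
C: W (go to B, an L position)
A: L (sole option C(W) is W)
D: W (go to B, an L position)
E: W (go to A, an L position)
F: L (sole option E(W) is W)
The losing starting vertices are exactly the entries labelled L in this table (3 of them).

A, B, F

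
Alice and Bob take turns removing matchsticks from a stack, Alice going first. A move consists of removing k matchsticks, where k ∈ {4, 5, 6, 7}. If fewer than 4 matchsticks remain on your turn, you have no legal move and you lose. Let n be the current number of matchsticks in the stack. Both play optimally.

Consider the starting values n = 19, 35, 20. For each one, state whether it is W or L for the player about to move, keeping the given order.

19: W, 35: L, 20: W

Compute win/loss labels from the base case upward. A position with no move is L. Any other position is W if it can reach an L in one move, else L.
n=0: no move → L
n=1: no move → L
n=2: no move → L
n=3: no move → L
n=4: →0(L), so W
n=5: →1(L), so W
n=6: →2(L), so W
n=7: →3(L), so W
n=8: →3(L), so W
n=9: →3(L), so W
n=10: →3(L), so W
n=11: →7(W), 6(W), 5(W), 4(W) — all W, so L
n=12: →8(W), 7(W), 6(W), 5(W) — all W, so L
n=13: →9(W), 8(W), 7(W), 6(W) — all W, so L
n=14: →10(W), 9(W), 8(W), 7(W) — all W, so L
n=15: →11(L), so W
n=16: →12(L), so W
n=17: →13(L), so W
n=18: →14(L), so W
n=19: →14(L), so W
n=20: →14(L), so W
n=21: →14(L), so W
n=22: →18(W), 17(W), 16(W), 15(W) — all W, so L
n=23: →19(W), 18(W), 17(W), 16(W) — all W, so L
n=24: →20(W), 19(W), 18(W), 17(W) — all W, so L
n=25: →21(W), 20(W), 19(W), 18(W) — all W, so L
n=26: →22(L), so W
n=27: →23(L), so W
n=28: →24(L), so W
n=29: →25(L), so W
n=30: →25(L), so W
n=31: →25(L), so W
n=32: →25(L), so W
n=33: →29(W), 28(W), 27(W), 26(W) — all W, so L
n=34: →30(W), 29(W), 28(W), 27(W) — all W, so L
n=35: →31(W), 30(W), 29(W), 28(W) — all W, so L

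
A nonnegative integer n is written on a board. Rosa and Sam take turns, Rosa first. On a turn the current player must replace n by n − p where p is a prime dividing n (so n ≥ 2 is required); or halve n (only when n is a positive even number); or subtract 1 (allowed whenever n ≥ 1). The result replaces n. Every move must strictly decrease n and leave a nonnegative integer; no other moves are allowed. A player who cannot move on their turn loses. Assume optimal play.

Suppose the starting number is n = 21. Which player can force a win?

Positions with no move are L. A position that does have a move is losing for the player to move precisely when every available move leads to a winning position for the opponent. Fill in the labels:
n=0: no move → L
n=1: can move to 0, which is L ⇒ W
n=2: can move to 0, which is L ⇒ W
n=3: can move to 0, which is L ⇒ W
n=4: moves to 2(W), 3(W); every one is W ⇒ L
n=5: can move to 0, which is L ⇒ W
n=6: can move to 4, which is L ⇒ W
n=7: can move to 0, which is L ⇒ W
n=8: can move to 4, which is L ⇒ W
n=9: moves to 6(W), 8(W); every one is W ⇒ L
n=10: can move to 9, which is L ⇒ W
n=11: can move to 0, which is L ⇒ W
n=12: can move to 9, which is L ⇒ W
n=13: can move to 0, which is L ⇒ W
n=14: moves to 7(W), 12(W), 13(W); every one is W ⇒ L
n=15: can move to 14, which is L ⇒ W
n=16: can move to 14, which is L ⇒ W
n=17: can move to 0, which is L ⇒ W
n=18: can move to 9, which is L ⇒ W
n=19: can move to 0, which is L ⇒ W
n=20: moves to 10(W), 15(W), 18(W), 19(W); every one is W ⇒ L
n=21: can move to 14, which is L ⇒ W
The starting position 21 is W: Rosa should move to 14, handing over an L position.

Rosa wins.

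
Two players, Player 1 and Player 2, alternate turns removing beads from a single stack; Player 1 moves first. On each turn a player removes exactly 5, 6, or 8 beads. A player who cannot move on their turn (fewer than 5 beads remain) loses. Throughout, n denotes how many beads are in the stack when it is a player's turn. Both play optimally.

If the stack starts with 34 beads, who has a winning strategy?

Player 1 wins.

Build the W/L table. Terminal = L. A non-terminal position is W if it has a move to some L; otherwise it is L.
n=0: no move → L
n=1: no move → L
n=2: no move → L
n=3: no move → L
n=4: no move → L
n=5: reaches L-position 0 → W
n=6: reaches L-position 1 → W
n=7: reaches L-position 2 → W
n=8: reaches L-position 3 → W
n=9: reaches L-position 4 → W
n=10: reaches L-position 4 → W
n=11: reaches L-position 3 → W
n=12: reaches L-position 4 → W
n=13: only reaches 8(W), 7(W), 5(W), all W → L
n=14: only reaches 9(W), 8(W), 6(W), all W → L
n=15: only reaches 10(W), 9(W), 7(W), all W → L
n=16: only reaches 11(W), 10(W), 8(W), all W → L
n=17: only reaches 12(W), 11(W), 9(W), all W → L
n=18: reaches L-position 13 → W
n=19: reaches L-position 14 → W
n=20: reaches L-position 15 → W
n=21: reaches L-position 16 → W
n=22: reaches L-position 17 → W
n=23: reaches L-position 17 → W
n=24: reaches L-position 16 → W
n=25: reaches L-position 17 → W
n=26: only reaches 21(W), 20(W), 18(W), all W → L
n=27: only reaches 22(W), 21(W), 19(W), all W → L
n=28: only reaches 23(W), 22(W), 20(W), all W → L
n=29: only reaches 24(W), 23(W), 21(W), all W → L
n=30: only reaches 25(W), 24(W), 22(W), all W → L
n=31: reaches L-position 26 → W
n=32: reaches L-position 27 → W
n=33: reaches L-position 28 → W
n=34: reaches L-position 29 → W
From 34 Player 1 can remove 5, leaving 29, reaching an L position.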